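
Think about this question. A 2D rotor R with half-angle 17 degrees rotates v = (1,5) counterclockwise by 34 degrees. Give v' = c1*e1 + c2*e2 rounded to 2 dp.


Rotor R = cos(17deg) - sin(17deg)*e12
Rotation angle theta = 2 * 17 = 34 degrees
v' = R*v*~R rotates v by theta.
cos(34deg) = 0.8290, sin(34deg) = 0.5592
v'_1 = 1*cos(34deg) - 5*sin(34deg)
= 1*0.8290 - 5*0.5592
= -1.97
v'_2 = 1*sin(34deg) + 5*cos(34deg)
= 1*0.5592 + 5*0.8290
= 4.70
v' = -1.97*e1 + 4.70*e2


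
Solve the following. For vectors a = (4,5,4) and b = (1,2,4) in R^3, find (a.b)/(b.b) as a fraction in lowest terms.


Projection coefficient = (a . b) / (b . b)
a . b = 4*1 + 5*2 + 4*4
= 4 + 10 + 16 = 30
b . b = 1^2 + 2^2 + 4^2
= 1 + 4 + 16 = 21
Coefficient = 30/21
In lowest terms: 10/7


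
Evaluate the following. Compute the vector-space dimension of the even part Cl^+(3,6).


Even subalgebra dimension = 2^(n-1)
n = 3 + 6 = 9
2^(9 - 1) = 2^8 = 256
Verification: sum of C(9,k) for even k = 1 + 36 + 126 + 84 + 9 = 256
Result = 256


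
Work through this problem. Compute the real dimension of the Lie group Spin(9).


Spin(n) double-covers SO(n); both have Lie algebra so(n) of dimension n(n-1)/2.
n = 9
n(n-1) = 9 * 8 = 72
dim Spin(9) = 72/2 = 36


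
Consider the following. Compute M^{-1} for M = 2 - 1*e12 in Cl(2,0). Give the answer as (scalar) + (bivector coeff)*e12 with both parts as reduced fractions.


M = 2 - 1*e12, where e12^2 = -1.
Since M commutes with its reverse ~M = a - b*e12, M * ~M = a^2 - b^2*e12^2 = a^2 + b^2.
So M^{-1} = ~M / (a^2 + b^2) = (a - b*e12)/(a^2 + b^2).
a^2 + b^2 = 4 + 1 = 5
Scalar part = 2/5 = 2/5
Bivector coeff = 1/5 = 1/5
M^{-1} = 2/5 + 1/5*e12


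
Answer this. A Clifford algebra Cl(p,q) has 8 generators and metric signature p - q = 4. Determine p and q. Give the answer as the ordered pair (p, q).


We need p + q = 8 and p - q = 4.
Adding: 2p = 8 + 4 = 12, so p = 6.
Then q = 8 - 6 = 2.
(p, q) = (6, 2)


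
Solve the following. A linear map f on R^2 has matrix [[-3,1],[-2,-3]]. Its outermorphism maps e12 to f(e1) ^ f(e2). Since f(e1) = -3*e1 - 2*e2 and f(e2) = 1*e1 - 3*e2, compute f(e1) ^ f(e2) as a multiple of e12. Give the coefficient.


The outermorphism of a linear map f sends e1^e2 to f(e1)^f(e2).
f(e1) = -3*e1 - 2*e2
f(e2) = 1*e1 - 3*e2
f(e1) ^ f(e2) = (-3*e1 - 2*e2) ^ (1*e1 - 3*e2)
= (-3)*(-3)*e12 + (-2)*1*e21
= (9 - (-2))*e12
= 11*e12
Coefficient = 11


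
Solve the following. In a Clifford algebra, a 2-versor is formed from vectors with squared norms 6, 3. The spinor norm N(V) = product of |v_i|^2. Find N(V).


Spinor norm N(V) = |v1|^2 * |v2|^2 * ... * |v2|^2
= 6 * 3
Running product: 6, 18
N(V) = 18


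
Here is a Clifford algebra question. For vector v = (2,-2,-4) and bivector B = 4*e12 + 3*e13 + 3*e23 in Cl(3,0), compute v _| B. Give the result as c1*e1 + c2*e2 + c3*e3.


Left contraction v _| B = <vB>_1 (grade-1 part of the geometric product vB).
Using e1_|e12 = e2, e2_|e12 = -e1, e1_|e13 = e3, e3_|e13 = -e1, e2_|e23 = e3, e3_|e23 = -e2:
e1 coeff: -v2*b12 - v3*b13 = -(-2)*(4) - (-4)*(3) = 20
e2 coeff: v1*b12 - v3*b23 = (2)*(4) - (-4)*(3) = 20
e3 coeff: v1*b13 + v2*b23 = (2)*(3) + (-2)*(3) = 0
v _| B = 20*e1 + 20*e2 + 0*e3


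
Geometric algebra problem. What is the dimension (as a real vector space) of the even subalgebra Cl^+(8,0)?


Even subalgebra dimension = 2^(n-1)
n = 8 + 0 = 8
2^(8 - 1) = 2^7 = 128
Verification: sum of C(8,k) for even k = 1 + 28 + 70 + 28 + 1 = 128
Result = 128


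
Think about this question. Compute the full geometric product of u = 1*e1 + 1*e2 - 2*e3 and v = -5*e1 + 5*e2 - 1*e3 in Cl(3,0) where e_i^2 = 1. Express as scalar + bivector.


In Cl(3,0): e_i^2 = 1, e_ie_j = -e_je_i for i != j.
Scalar part = u . v = 1*(-5) + 1*5 + (-2)*(-1)
= -5 + 5 + 2 = 2
e12 coeff = 1*5 - 1*(-5) = 5 - (-5) = 10
e13 coeff = 1*(-1) - (-2)*(-5) = -1 - 10 = -11
e23 coeff = 1*(-1) - (-2)*5 = -1 - (-10) = 9
uv = 2 + 10*e12 - 11*e13 + 9*e23


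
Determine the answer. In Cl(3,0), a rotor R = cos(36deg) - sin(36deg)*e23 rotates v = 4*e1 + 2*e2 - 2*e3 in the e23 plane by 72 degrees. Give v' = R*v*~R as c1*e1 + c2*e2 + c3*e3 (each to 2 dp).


Rotor R = cos(36deg) - sin(36deg)*e23
Rotation angle theta = 2 * 36 = 72 degrees in the e23 plane (e2 -> e3).
The component perpendicular to the plane (e1) is invariant: v'_1 = v1 = 4.00
cos(72deg) = 0.3090, sin(72deg) = 0.9511
v'_2 = v2*cos(theta) - v3*sin(theta) = 2*0.3090 - (-2)*0.9511 = 2.52
v'_3 = v2*sin(theta) + v3*cos(theta) = 2*0.9511 + (-2)*0.3090 = 1.28
v' = 4.00*e1 + 2.52*e2 + 1.28*e3


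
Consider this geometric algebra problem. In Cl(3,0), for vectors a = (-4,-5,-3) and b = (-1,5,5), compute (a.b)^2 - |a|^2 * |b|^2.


a . b = (-4)*(-1) + (-5)*5 + (-3)*5
= 4 + (-25) + (-15) = -36
|a|^2 = (-4)^2 + (-5)^2 + (-3)^2 = 50
|b|^2 = (-1)^2 + 5^2 + 5^2 = 51
(a.b)^2 = (-36)^2 = 1296
|a|^2 * |b|^2 = 50 * 51 = 2550
Result = 1296 - 2550 = -1254


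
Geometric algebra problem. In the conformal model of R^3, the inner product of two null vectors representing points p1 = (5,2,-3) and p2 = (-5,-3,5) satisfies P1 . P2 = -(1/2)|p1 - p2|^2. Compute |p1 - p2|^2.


p1 - p2 = (10, 5, -8)
|p1 - p2|^2 = 10^2 + 5^2 + (-8)^2
= 100 + 25 + 64
= 189


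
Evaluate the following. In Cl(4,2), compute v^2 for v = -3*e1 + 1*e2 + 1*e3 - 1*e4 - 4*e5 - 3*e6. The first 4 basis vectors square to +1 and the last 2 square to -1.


v^2 = sum of c_i^2 * e_i^2
Positive signature terms (e_i^2 = +1): (-3)^2 + 1^2 + 1^2 + (-1)^2 = 12
Negative signature terms (e_j^2 = -1): (-4)^2 + (-3)^2 = 25
v^2 = 12 - 25 = -13


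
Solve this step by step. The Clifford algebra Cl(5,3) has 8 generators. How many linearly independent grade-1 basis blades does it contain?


Number of grade-k basis blades in Cl(p,q) with n = p + q is C(n, k).
n = 5 + 3 = 8
C(8, 1) = 8! / (1! * 7!)
= 40320 / (1 * 5040)
= 8


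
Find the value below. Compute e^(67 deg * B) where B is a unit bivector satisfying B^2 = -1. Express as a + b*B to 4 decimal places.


For a unit bivector B with B^2 = -1, the exponential series gives
e^(theta*B) = cos(theta) + sin(theta)*B (the GA analogue of Euler's formula).
theta = 67 degrees = 1.169371 rad
cos(67 deg) = 0.3907
sin(67 deg) = 0.9205
exp(theta*B) = 0.3907 + 0.9205*B


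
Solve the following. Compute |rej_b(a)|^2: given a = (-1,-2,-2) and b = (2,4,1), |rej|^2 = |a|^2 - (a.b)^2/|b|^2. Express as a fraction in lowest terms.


|a|^2 = (-1)^2 + (-2)^2 + (-2)^2 = 9
|b|^2 = 2^2 + 4^2 + 1^2 = 21
a . b = (-1)*2 + (-2)*4 + (-2)*1 = -12
(a.b)^2 = (-12)^2 = 144
|rej|^2 = 9 - 144/21
= (189 - 144)/21
= 45/21
In lowest terms: 15/7


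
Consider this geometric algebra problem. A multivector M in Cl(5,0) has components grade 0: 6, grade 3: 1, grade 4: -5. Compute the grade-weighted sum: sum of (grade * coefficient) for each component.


Grade-weighted sum = sum of grade_k * coefficient_k
0*6 = 0
3*1 = 3
4*(-5) = -20
Total = 0 + 3 + (-20) = -17


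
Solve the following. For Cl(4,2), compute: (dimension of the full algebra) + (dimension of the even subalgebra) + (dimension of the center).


n = 4 + 2 = 6
Total dim = 2^6 = 64
Even subalgebra dim = 2^5 = 32
n is even, so center dim = 1
Sum = 64 + 32 + 1 = 97


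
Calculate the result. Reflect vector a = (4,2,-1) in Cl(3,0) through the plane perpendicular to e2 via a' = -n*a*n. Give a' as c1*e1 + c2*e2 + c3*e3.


Reflection formula: a' = -n*a*n, with n = e2 (unit vector, n^2 = 1).
For reflection through hyperplane perp to e2:
The component along e2 flips sign, others stay.
a = (4, 2, -1)
a' = (4, -2, -1)
a' = 4*e1 - 2*e2 - 1*e3


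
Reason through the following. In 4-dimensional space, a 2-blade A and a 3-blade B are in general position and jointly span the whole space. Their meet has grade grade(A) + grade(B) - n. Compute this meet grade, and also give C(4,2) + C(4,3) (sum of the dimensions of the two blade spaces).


Meet grade = grade(A) + grade(B) - n
= 2 + 3 - 4 = 1
C(4,2) = 6
C(4,3) = 4
dim_A + dim_B = 6 + 4 = 10


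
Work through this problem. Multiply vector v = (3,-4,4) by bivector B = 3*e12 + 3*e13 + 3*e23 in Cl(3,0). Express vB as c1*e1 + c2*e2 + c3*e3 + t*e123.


vB has grade-1 (vector) and grade-3 (trivector) parts: vB = (v _| B) + (v ^ B).
Vector part <vB>_1:
  e1: -v2*b12 - v3*b13 = -(-4)*(3) - (4)*(3) = 0
  e2: v1*b12 - v3*b23 = (3)*(3) - (4)*(3) = -3
  e3: v1*b13 + v2*b23 = (3)*(3) + (-4)*(3) = -3
Trivector part <vB>_3:
  e123: v1*b23 - v2*b13 + v3*b12 = (3)*(3) - (-4)*(3) + (4)*(3) = 33
vB = 0*e1 - 3*e2 - 3*e3 + 33*e123


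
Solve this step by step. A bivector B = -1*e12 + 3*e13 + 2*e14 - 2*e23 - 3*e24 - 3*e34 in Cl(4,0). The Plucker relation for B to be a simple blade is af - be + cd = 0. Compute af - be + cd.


Plucker relation: af - be + cd
a*f = (-1)*(-3) = 3
b*e = 3*(-3) = -9
c*d = 2*(-2) = -4
af - be + cd = 3 - (-9) + (-4)
= 8


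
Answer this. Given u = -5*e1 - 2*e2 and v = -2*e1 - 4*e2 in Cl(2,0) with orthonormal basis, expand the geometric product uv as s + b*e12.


Expand: (-5*e1 - 2*e2)(-2*e1 - 4*e2)
= (-5)*(-2)*e1e1 + (-5)*(-4)*e1e2 + (-2)*(-2)*e2e1 + (-2)*(-4)*e2e2
Using e1^2 = e2^2 = 1, e2e1 = -e1e2:
Scalar part s = (-5)*(-2) + (-2)*(-4) = 10 + 8 = 18
Bivector part b = (-5)*(-4) - (-2)*(-2) = 20 - 4 = 16
uv = 18 + 16*e12


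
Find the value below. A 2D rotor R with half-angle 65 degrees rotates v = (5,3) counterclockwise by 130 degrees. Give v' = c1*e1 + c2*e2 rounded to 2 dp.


Rotor R = cos(65deg) - sin(65deg)*e12
Rotation angle theta = 2 * 65 = 130 degrees
v' = R*v*~R rotates v by theta.
cos(130deg) = -0.6428, sin(130deg) = 0.7660
v'_1 = 5*cos(130deg) - 3*sin(130deg)
= 5*(-0.6428) - 3*0.7660
= -5.51
v'_2 = 5*sin(130deg) + 3*cos(130deg)
= 5*0.7660 + 3*(-0.6428)
= 1.90
v' = -5.51*e1 + 1.90*e2


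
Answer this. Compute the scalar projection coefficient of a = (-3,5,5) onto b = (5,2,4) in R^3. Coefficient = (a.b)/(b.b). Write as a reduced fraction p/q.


Projection coefficient = (a . b) / (b . b)
a . b = (-3)*5 + 5*2 + 5*4
= -15 + 10 + 20 = 15
b . b = 5^2 + 2^2 + 4^2
= 25 + 4 + 16 = 45
Coefficient = 15/45
In lowest terms: 1/3


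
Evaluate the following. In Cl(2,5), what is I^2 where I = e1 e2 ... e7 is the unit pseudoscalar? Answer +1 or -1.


The pseudoscalar I = e1...e_n (product of all n generators) of Cl(p,q) satisfies I^2 = (-1)^(q + n(n-1)/2).
p = 2, q = 5, n = p + q = 7
n(n-1)/2 = 7 * 6 / 2 = 21
Exponent = q + n(n-1)/2 = 5 + 21 = 26
I^2 = (-1)^26 = +1


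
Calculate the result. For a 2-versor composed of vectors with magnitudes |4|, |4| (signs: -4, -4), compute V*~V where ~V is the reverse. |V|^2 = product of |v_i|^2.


Each vector v_i has |v_i|^2 = s_i^2
Squared scales: (-4)^2 = 16, (-4)^2 = 16
|V|^2 = 16 * 16
= 256


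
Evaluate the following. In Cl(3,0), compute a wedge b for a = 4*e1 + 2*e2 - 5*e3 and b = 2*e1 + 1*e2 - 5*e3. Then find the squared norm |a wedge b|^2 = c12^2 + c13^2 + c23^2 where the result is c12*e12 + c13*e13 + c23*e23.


a wedge b = (a1*b2 - a2*b1)*e12 + (a1*b3 - a3*b1)*e13 + (a2*b3 - a3*b2)*e23
e12 coeff: 4*1 - 2*2 = 4 - 4 = 0
e13 coeff: 4*(-5) - (-5)*2 = -20 - (-10) = -10
e23 coeff: 2*(-5) - (-5)*1 = -10 - (-5) = -5
|a wedge b|^2 = 0^2 + (-10)^2 + (-5)^2
= 0 + 100 + 25
= 125


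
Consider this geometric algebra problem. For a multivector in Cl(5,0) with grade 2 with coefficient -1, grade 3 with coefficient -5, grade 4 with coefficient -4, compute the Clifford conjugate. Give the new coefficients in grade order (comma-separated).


Clifford conjugate sign for grade k: (-1)^(k(k+1)/2)
Grade 2: (-1)^(2*3/2) = (-1)^3 = -1, coeff -1 -> 1
Grade 3: (-1)^(3*4/2) = (-1)^6 = 1, coeff -5 -> -5
Grade 4: (-1)^(4*5/2) = (-1)^10 = 1, coeff -4 -> -4
Conjugated coefficients: 1, -5, -4


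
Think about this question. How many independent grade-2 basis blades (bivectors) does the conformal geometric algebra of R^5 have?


The conformal model of R^5 uses Cl(6,1) with m = 5 + 2 = 7 generators.
Number of grade-2 blades = C(m, 2) = C(7, 2)
= 7*6/2 = 21


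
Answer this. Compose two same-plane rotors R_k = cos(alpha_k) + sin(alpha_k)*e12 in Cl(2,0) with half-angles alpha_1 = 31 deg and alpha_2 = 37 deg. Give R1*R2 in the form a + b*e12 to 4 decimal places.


Same-plane rotors commute and their half-angles add:
R1*R2 = cos(a1 + a2) + sin(a1 + a2)*e12.
a1 + a2 = 31 + 37 = 68 deg
cos(68 deg) = 0.3746
sin(68 deg) = 0.9272
R1*R2 = 0.3746 + 0.9272*e12


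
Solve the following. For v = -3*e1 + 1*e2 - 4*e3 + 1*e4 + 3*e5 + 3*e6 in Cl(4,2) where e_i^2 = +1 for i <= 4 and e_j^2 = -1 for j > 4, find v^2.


v^2 = sum of c_i^2 * e_i^2
Positive signature terms (e_i^2 = +1): (-3)^2 + 1^2 + (-4)^2 + 1^2 = 27
Negative signature terms (e_j^2 = -1): 3^2 + 3^2 = 18
v^2 = 27 - 18 = 9


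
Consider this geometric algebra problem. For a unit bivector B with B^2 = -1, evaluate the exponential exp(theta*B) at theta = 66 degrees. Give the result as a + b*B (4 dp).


For a unit bivector B with B^2 = -1, the exponential series gives
e^(theta*B) = cos(theta) + sin(theta)*B (the GA analogue of Euler's formula).
theta = 66 degrees = 1.151917 rad
cos(66 deg) = 0.4067
sin(66 deg) = 0.9135
exp(theta*B) = 0.4067 + 0.9135*B


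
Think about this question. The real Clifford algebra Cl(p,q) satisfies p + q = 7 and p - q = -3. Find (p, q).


We need p + q = 7 and p - q = -3.
Adding: 2p = 7 + (-3) = 4, so p = 2.
Then q = 7 - 2 = 5.
(p, q) = (2, 5)


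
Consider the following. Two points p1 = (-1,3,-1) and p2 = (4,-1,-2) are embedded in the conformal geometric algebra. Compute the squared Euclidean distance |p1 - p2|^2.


p1 - p2 = (-5, 4, 1)
|p1 - p2|^2 = (-5)^2 + 4^2 + 1^2
= 25 + 16 + 1
= 42


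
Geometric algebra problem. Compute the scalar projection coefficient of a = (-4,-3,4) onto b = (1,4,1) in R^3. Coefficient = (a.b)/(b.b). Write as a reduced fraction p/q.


Projection coefficient = (a . b) / (b . b)
a . b = (-4)*1 + (-3)*4 + 4*1
= -4 + (-12) + 4 = -12
b . b = 1^2 + 4^2 + 1^2
= 1 + 16 + 1 = 18
Coefficient = -12/18
In lowest terms: -2/3


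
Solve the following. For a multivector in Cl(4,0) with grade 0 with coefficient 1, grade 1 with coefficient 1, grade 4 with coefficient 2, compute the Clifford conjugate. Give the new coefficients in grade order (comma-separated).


Clifford conjugate sign for grade k: (-1)^(k(k+1)/2)
Grade 0: (-1)^(0*1/2) = (-1)^0 = 1, coeff 1 -> 1
Grade 1: (-1)^(1*2/2) = (-1)^1 = -1, coeff 1 -> -1
Grade 4: (-1)^(4*5/2) = (-1)^10 = 1, coeff 2 -> 2
Conjugated coefficients: 1, -1, 2


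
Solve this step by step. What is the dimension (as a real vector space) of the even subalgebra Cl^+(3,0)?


Even subalgebra dimension = 2^(n-1)
n = 3 + 0 = 3
2^(3 - 1) = 2^2 = 4
Verification: sum of C(3,k) for even k = 1 + 3 = 4
Result = 4


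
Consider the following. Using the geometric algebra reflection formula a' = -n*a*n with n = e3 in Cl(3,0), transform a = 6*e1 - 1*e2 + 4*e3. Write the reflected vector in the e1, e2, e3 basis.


Reflection formula: a' = -n*a*n, with n = e3 (unit vector, n^2 = 1).
For reflection through hyperplane perp to e3:
The component along e3 flips sign, others stay.
a = (6, -1, 4)
a' = (6, -1, -4)
a' = 6*e1 - 1*e2 - 4*e3


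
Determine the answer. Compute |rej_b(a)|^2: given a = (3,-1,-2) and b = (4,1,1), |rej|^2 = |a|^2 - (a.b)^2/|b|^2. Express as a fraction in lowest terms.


|a|^2 = 3^2 + (-1)^2 + (-2)^2 = 14
|b|^2 = 4^2 + 1^2 + 1^2 = 18
a . b = 3*4 + (-1)*1 + (-2)*1 = 9
(a.b)^2 = 9^2 = 81
|rej|^2 = 14 - 81/18
= (252 - 81)/18
= 171/18
In lowest terms: 19/2


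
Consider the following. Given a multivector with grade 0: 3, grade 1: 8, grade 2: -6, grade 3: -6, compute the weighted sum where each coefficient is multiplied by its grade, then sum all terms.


Grade-weighted sum = sum of grade_k * coefficient_k
0*3 = 0
1*8 = 8
2*(-6) = -12
3*(-6) = -18
Total = 0 + 8 + (-12) + (-18) = -22


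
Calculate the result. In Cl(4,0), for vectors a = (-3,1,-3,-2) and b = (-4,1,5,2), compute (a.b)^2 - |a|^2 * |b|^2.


a . b = (-3)*(-4) + 1*1 + (-3)*5 + (-2)*2
= 12 + 1 + (-15) + (-4) = -6
|a|^2 = (-3)^2 + 1^2 + (-3)^2 + (-2)^2 = 23
|b|^2 = (-4)^2 + 1^2 + 5^2 + 2^2 = 46
(a.b)^2 = (-6)^2 = 36
|a|^2 * |b|^2 = 23 * 46 = 1058
Result = 36 - 1058 = -1022


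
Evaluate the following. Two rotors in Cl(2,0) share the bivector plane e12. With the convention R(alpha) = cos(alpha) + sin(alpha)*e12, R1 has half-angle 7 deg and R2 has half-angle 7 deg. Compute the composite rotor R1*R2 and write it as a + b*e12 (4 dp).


Same-plane rotors commute and their half-angles add:
R1*R2 = cos(a1 + a2) + sin(a1 + a2)*e12.
a1 + a2 = 7 + 7 = 14 deg
cos(14 deg) = 0.9703
sin(14 deg) = 0.2419
R1*R2 = 0.9703 + 0.2419*e12


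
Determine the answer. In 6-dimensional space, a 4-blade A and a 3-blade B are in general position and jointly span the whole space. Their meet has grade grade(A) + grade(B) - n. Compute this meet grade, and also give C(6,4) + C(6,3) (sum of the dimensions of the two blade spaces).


Meet grade = grade(A) + grade(B) - n
= 4 + 3 - 6 = 1
C(6,4) = 15
C(6,3) = 20
dim_A + dim_B = 15 + 20 = 35


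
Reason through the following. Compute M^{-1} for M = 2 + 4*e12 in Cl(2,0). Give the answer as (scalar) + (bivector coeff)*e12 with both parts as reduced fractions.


M = 2 + 4*e12, where e12^2 = -1.
Since M commutes with its reverse ~M = a - b*e12, M * ~M = a^2 - b^2*e12^2 = a^2 + b^2.
So M^{-1} = ~M / (a^2 + b^2) = (a - b*e12)/(a^2 + b^2).
a^2 + b^2 = 4 + 16 = 20
Scalar part = 2/20 = 1/10
Bivector coeff = -4/20 = -1/5
M^{-1} = 1/10 - 1/5*e12


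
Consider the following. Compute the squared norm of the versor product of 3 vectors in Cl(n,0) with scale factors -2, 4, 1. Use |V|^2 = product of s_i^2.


Each vector v_i has |v_i|^2 = s_i^2
Squared scales: (-2)^2 = 4, 4^2 = 16, 1^2 = 1
|V|^2 = 4 * 16 * 1
= 64


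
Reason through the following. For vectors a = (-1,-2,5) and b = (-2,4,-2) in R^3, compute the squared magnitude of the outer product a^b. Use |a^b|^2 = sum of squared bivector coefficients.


a wedge b = (a1*b2 - a2*b1)*e12 + (a1*b3 - a3*b1)*e13 + (a2*b3 - a3*b2)*e23
e12 coeff: (-1)*4 - (-2)*(-2) = -4 - 4 = -8
e13 coeff: (-1)*(-2) - 5*(-2) = 2 - (-10) = 12
e23 coeff: (-2)*(-2) - 5*4 = 4 - 20 = -16
|a wedge b|^2 = (-8)^2 + 12^2 + (-16)^2
= 64 + 144 + 256
= 464


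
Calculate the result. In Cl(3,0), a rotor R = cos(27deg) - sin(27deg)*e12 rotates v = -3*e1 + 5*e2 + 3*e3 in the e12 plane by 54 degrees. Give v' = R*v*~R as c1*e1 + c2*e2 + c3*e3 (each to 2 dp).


Rotor R = cos(27deg) - sin(27deg)*e12
Rotation angle theta = 2 * 27 = 54 degrees in the e12 plane (e1 -> e2).
The component perpendicular to the plane (e3) is invariant: v'_3 = v3 = 3.00
cos(54deg) = 0.5878, sin(54deg) = 0.8090
v'_1 = v1*cos(theta) - v2*sin(theta) = -3*0.5878 - 5*0.8090 = -5.81
v'_2 = v1*sin(theta) + v2*cos(theta) = -3*0.8090 + 5*0.5878 = 0.51
v' = -5.81*e1 + 0.51*e2 + 3.00*e3


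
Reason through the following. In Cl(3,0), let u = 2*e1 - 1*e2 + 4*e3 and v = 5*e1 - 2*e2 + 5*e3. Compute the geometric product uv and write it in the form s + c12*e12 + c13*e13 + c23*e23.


In Cl(3,0): e_i^2 = 1, e_ie_j = -e_je_i for i != j.
Scalar part = u . v = 2*5 + (-1)*(-2) + 4*5
= 10 + 2 + 20 = 32
e12 coeff = 2*(-2) - (-1)*5 = -4 - (-5) = 1
e13 coeff = 2*5 - 4*5 = 10 - 20 = -10
e23 coeff = (-1)*5 - 4*(-2) = -5 - (-8) = 3
uv = 32 + 1*e12 - 10*e13 + 3*e23


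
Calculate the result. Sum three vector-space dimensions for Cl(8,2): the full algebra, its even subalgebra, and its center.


n = 8 + 2 = 10
Total dim = 2^10 = 1024
Even subalgebra dim = 2^9 = 512
n is even, so center dim = 1
Sum = 1024 + 512 + 1 = 1537


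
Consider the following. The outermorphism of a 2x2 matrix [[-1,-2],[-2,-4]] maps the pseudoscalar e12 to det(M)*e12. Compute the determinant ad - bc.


The outermorphism of a linear map f sends e1^e2 to f(e1)^f(e2).
f(e1) = -1*e1 - 2*e2
f(e2) = -2*e1 - 4*e2
f(e1) ^ f(e2) = (-1*e1 - 2*e2) ^ (-2*e1 - 4*e2)
= (-1)*(-4)*e12 + (-2)*(-2)*e21
= (4 - 4)*e12
= 0*e12
Coefficient = 0


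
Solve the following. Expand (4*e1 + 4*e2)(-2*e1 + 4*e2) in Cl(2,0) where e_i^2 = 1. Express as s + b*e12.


Expand: (4*e1 + 4*e2)(-2*e1 + 4*e2)
= 4*(-2)*e1e1 + 4*4*e1e2 + 4*(-2)*e2e1 + 4*4*e2e2
Using e1^2 = e2^2 = 1, e2e1 = -e1e2:
Scalar part s = 4*(-2) + 4*4 = -8 + 16 = 8
Bivector part b = 4*4 - 4*(-2) = 16 - (-8) = 24
uv = 8 + 24*e12


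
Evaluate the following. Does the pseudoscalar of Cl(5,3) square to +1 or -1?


The pseudoscalar I = e1...e_n (product of all n generators) of Cl(p,q) satisfies I^2 = (-1)^(q + n(n-1)/2).
p = 5, q = 3, n = p + q = 8
n(n-1)/2 = 8 * 7 / 2 = 28
Exponent = q + n(n-1)/2 = 3 + 28 = 31
I^2 = (-1)^31 = -1


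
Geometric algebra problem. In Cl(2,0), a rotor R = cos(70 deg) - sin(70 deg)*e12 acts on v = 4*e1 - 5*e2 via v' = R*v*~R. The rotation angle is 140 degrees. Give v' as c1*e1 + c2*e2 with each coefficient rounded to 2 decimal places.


Rotor R = cos(70deg) - sin(70deg)*e12
Rotation angle theta = 2 * 70 = 140 degrees
v' = R*v*~R rotates v by theta.
cos(140deg) = -0.7660, sin(140deg) = 0.6428
v'_1 = 4*cos(140deg) - (-5)*sin(140deg)
= 4*(-0.7660) - (-5)*0.6428
= 0.15
v'_2 = 4*sin(140deg) + (-5)*cos(140deg)
= 4*0.6428 + (-5)*(-0.7660)
= 6.40
v' = 0.15*e1 + 6.40*e2


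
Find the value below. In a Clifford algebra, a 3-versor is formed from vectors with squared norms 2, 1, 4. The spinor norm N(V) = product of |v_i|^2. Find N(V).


Spinor norm N(V) = |v1|^2 * |v2|^2 * ... * |v3|^2
= 2 * 1 * 4
Running product: 2, 2, 8
N(V) = 8


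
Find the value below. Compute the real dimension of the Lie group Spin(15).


Spin(n) double-covers SO(n); both have Lie algebra so(n) of dimension n(n-1)/2.
n = 15
n(n-1) = 15 * 14 = 210
dim Spin(15) = 210/2 = 105


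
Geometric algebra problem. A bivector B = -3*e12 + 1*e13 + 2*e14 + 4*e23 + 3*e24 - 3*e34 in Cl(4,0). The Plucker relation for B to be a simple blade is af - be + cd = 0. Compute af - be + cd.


Plucker relation: af - be + cd
a*f = (-3)*(-3) = 9
b*e = 1*3 = 3
c*d = 2*4 = 8
af - be + cd = 9 - 3 + 8
= 14


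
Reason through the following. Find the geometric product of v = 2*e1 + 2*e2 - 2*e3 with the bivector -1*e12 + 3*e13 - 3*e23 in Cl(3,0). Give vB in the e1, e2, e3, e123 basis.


vB has grade-1 (vector) and grade-3 (trivector) parts: vB = (v _| B) + (v ^ B).
Vector part <vB>_1:
  e1: -v2*b12 - v3*b13 = -(2)*(-1) - (-2)*(3) = 8
  e2: v1*b12 - v3*b23 = (2)*(-1) - (-2)*(-3) = -8
  e3: v1*b13 + v2*b23 = (2)*(3) + (2)*(-3) = 0
Trivector part <vB>_3:
  e123: v1*b23 - v2*b13 + v3*b12 = (2)*(-3) - (2)*(3) + (-2)*(-1) = -10
vB = 8*e1 - 8*e2 + 0*e3 - 10*e123


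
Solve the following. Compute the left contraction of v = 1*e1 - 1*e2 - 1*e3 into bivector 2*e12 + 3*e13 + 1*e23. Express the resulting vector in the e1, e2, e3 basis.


Left contraction v _| B = <vB>_1 (grade-1 part of the geometric product vB).
Using e1_|e12 = e2, e2_|e12 = -e1, e1_|e13 = e3, e3_|e13 = -e1, e2_|e23 = e3, e3_|e23 = -e2:
e1 coeff: -v2*b12 - v3*b13 = -(-1)*(2) - (-1)*(3) = 5
e2 coeff: v1*b12 - v3*b23 = (1)*(2) - (-1)*(1) = 3
e3 coeff: v1*b13 + v2*b23 = (1)*(3) + (-1)*(1) = 2
v _| B = 5*e1 + 3*e2 + 2*e3


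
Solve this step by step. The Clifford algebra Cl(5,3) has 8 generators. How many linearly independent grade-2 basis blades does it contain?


Number of grade-k basis blades in Cl(p,q) with n = p + q is C(n, k).
n = 5 + 3 = 8
C(8, 2) = 8! / (2! * 6!)
= 40320 / (2 * 720)
= 28


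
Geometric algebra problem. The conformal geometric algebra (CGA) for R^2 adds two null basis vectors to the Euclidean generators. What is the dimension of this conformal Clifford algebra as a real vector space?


The conformal model of R^2 uses Cl(3,1): the 2 Euclidean generators plus two extra orthogonal generators e+ (e+^2 = +1) and e- (e-^2 = -1), from which the null vectors e0, einf are built.
Number of generators m = 2 + 2 = 4.
dim Cl(p,q) = 2^m = 2^4 = 16


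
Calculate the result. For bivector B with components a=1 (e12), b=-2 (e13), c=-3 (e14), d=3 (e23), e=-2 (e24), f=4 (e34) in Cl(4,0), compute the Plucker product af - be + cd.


Plucker relation: af - be + cd
a*f = 1*4 = 4
b*e = (-2)*(-2) = 4
c*d = (-3)*3 = -9
af - be + cd = 4 - 4 + (-9)
= -9


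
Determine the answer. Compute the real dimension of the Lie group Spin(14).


Spin(n) double-covers SO(n); both have Lie algebra so(n) of dimension n(n-1)/2.
n = 14
n(n-1) = 14 * 13 = 182
dim Spin(14) = 182/2 = 91


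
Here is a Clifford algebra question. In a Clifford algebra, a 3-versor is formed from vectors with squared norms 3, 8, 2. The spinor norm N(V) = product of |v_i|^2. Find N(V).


Spinor norm N(V) = |v1|^2 * |v2|^2 * ... * |v3|^2
= 3 * 8 * 2
Running product: 3, 24, 48
N(V) = 48


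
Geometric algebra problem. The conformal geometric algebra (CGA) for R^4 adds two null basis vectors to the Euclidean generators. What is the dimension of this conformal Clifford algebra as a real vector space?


The conformal model of R^4 uses Cl(5,1): the 4 Euclidean generators plus two extra orthogonal generators e+ (e+^2 = +1) and e- (e-^2 = -1), from which the null vectors e0, einf are built.
Number of generators m = 4 + 2 = 6.
dim Cl(p,q) = 2^m = 2^6 = 64


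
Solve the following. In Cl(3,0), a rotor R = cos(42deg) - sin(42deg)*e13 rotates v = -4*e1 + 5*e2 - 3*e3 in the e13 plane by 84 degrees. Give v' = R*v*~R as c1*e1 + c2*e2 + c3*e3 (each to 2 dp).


Rotor R = cos(42deg) - sin(42deg)*e13
Rotation angle theta = 2 * 42 = 84 degrees in the e13 plane (e1 -> e3).
The component perpendicular to the plane (e2) is invariant: v'_2 = v2 = 5.00
cos(84deg) = 0.1045, sin(84deg) = 0.9945
v'_1 = v1*cos(theta) - v3*sin(theta) = -4*0.1045 - (-3)*0.9945 = 2.57
v'_3 = v1*sin(theta) + v3*cos(theta) = -4*0.9945 + (-3)*0.1045 = -4.29
v' = 2.57*e1 + 5.00*e2 - 4.29*e3


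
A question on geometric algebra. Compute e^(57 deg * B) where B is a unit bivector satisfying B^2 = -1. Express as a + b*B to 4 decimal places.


For a unit bivector B with B^2 = -1, the exponential series gives
e^(theta*B) = cos(theta) + sin(theta)*B (the GA analogue of Euler's formula).
theta = 57 degrees = 0.994838 rad
cos(57 deg) = 0.5446
sin(57 deg) = 0.8387
exp(theta*B) = 0.5446 + 0.8387*B


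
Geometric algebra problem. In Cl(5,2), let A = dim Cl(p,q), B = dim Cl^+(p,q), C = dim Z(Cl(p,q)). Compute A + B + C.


n = 5 + 2 = 7
Total dim = 2^7 = 128
Even subalgebra dim = 2^6 = 64
n is odd, so center dim = 2
Sum = 128 + 64 + 2 = 194


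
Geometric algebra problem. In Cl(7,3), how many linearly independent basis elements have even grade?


Even subalgebra dimension = 2^(n-1)
n = 7 + 3 = 10
2^(10 - 1) = 2^9 = 512
Verification: sum of C(10,k) for even k = 1 + 45 + 210 + 210 + 45 + 1 = 512
Result = 512


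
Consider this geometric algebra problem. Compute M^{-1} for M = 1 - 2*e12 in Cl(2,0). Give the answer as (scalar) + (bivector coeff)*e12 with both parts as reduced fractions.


M = 1 - 2*e12, where e12^2 = -1.
Since M commutes with its reverse ~M = a - b*e12, M * ~M = a^2 - b^2*e12^2 = a^2 + b^2.
So M^{-1} = ~M / (a^2 + b^2) = (a - b*e12)/(a^2 + b^2).
a^2 + b^2 = 1 + 4 = 5
Scalar part = 1/5 = 1/5
Bivector coeff = 2/5 = 2/5
M^{-1} = 1/5 + 2/5*e12


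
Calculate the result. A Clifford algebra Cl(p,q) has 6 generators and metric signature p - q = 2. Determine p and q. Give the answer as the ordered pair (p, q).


We need p + q = 6 and p - q = 2.
Adding: 2p = 6 + 2 = 8, so p = 4.
Then q = 6 - 4 = 2.
(p, q) = (4, 2)


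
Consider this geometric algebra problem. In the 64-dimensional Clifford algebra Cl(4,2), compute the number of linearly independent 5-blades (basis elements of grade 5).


Number of grade-k basis blades in Cl(p,q) with n = p + q is C(n, k).
n = 4 + 2 = 6
C(6, 5) = 6! / (5! * 1!)
= 720 / (120 * 1)
= 6


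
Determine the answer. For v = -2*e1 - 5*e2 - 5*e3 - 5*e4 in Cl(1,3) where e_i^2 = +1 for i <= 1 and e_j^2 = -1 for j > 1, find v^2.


v^2 = sum of c_i^2 * e_i^2
Positive signature terms (e_i^2 = +1): (-2)^2 = 4
Negative signature terms (e_j^2 = -1): (-5)^2 + (-5)^2 + (-5)^2 = 75
v^2 = 4 - 75 = -71


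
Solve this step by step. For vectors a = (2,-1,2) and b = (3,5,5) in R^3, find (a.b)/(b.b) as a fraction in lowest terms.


Projection coefficient = (a . b) / (b . b)
a . b = 2*3 + (-1)*5 + 2*5
= 6 + (-5) + 10 = 11
b . b = 3^2 + 5^2 + 5^2
= 9 + 25 + 25 = 59
Coefficient = 11/59
In lowest terms: 11/59


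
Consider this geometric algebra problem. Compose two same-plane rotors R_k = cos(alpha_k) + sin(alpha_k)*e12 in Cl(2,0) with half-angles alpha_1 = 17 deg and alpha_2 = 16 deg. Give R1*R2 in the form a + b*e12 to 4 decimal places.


Same-plane rotors commute and their half-angles add:
R1*R2 = cos(a1 + a2) + sin(a1 + a2)*e12.
a1 + a2 = 17 + 16 = 33 deg
cos(33 deg) = 0.8387
sin(33 deg) = 0.5446
R1*R2 = 0.8387 + 0.5446*e12


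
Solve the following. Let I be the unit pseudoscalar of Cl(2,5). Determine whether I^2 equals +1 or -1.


The pseudoscalar I = e1...e_n (product of all n generators) of Cl(p,q) satisfies I^2 = (-1)^(q + n(n-1)/2).
p = 2, q = 5, n = p + q = 7
n(n-1)/2 = 7 * 6 / 2 = 21
Exponent = q + n(n-1)/2 = 5 + 21 = 26
I^2 = (-1)^26 = +1


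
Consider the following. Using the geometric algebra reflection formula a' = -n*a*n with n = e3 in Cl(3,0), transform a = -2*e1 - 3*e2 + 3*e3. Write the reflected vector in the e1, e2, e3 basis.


Reflection formula: a' = -n*a*n, with n = e3 (unit vector, n^2 = 1).
For reflection through hyperplane perp to e3:
The component along e3 flips sign, others stay.
a = (-2, -3, 3)
a' = (-2, -3, -3)
a' = -2*e1 - 3*e2 - 3*e3


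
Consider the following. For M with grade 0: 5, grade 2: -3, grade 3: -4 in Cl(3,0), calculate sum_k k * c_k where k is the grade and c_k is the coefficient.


Grade-weighted sum = sum of grade_k * coefficient_k
0*5 = 0
2*(-3) = -6
3*(-4) = -12
Total = 0 + (-6) + (-12) = -18


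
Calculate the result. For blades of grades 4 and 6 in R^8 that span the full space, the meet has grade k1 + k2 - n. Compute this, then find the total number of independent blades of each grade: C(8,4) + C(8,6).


Meet grade = grade(A) + grade(B) - n
= 4 + 6 - 8 = 2
C(8,4) = 70
C(8,6) = 28
dim_A + dim_B = 70 + 28 = 98


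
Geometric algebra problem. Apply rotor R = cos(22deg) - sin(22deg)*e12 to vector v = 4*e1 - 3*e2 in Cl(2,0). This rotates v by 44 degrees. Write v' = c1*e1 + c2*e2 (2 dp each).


Rotor R = cos(22deg) - sin(22deg)*e12
Rotation angle theta = 2 * 22 = 44 degrees
v' = R*v*~R rotates v by theta.
cos(44deg) = 0.7193, sin(44deg) = 0.6947
v'_1 = 4*cos(44deg) - (-3)*sin(44deg)
= 4*0.7193 - (-3)*0.6947
= 4.96
v'_2 = 4*sin(44deg) + (-3)*cos(44deg)
= 4*0.6947 + (-3)*0.7193
= 0.62
v' = 4.96*e1 + 0.62*e2


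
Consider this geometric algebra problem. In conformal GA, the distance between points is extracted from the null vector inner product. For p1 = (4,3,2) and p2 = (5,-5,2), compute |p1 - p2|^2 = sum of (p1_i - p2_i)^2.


p1 - p2 = (-1, 8, 0)
|p1 - p2|^2 = (-1)^2 + 8^2 + 0^2
= 1 + 64 + 0
= 65


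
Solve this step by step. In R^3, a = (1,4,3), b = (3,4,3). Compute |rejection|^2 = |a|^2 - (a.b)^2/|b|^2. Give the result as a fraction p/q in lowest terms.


|a|^2 = 1^2 + 4^2 + 3^2 = 26
|b|^2 = 3^2 + 4^2 + 3^2 = 34
a . b = 1*3 + 4*4 + 3*3 = 28
(a.b)^2 = 28^2 = 784
|rej|^2 = 26 - 784/34
= (884 - 784)/34
= 100/34
In lowest terms: 50/17


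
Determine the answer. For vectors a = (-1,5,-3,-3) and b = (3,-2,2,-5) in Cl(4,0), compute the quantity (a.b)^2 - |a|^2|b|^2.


a . b = (-1)*3 + 5*(-2) + (-3)*2 + (-3)*(-5)
= -3 + (-10) + (-6) + 15 = -4
|a|^2 = (-1)^2 + 5^2 + (-3)^2 + (-3)^2 = 44
|b|^2 = 3^2 + (-2)^2 + 2^2 + (-5)^2 = 42
(a.b)^2 = (-4)^2 = 16
|a|^2 * |b|^2 = 44 * 42 = 1848
Result = 16 - 1848 = -1832


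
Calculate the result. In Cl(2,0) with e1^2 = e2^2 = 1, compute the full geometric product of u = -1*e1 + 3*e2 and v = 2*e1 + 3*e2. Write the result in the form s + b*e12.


Expand: (-1*e1 + 3*e2)(2*e1 + 3*e2)
= (-1)*2*e1e1 + (-1)*3*e1e2 + 3*2*e2e1 + 3*3*e2e2
Using e1^2 = e2^2 = 1, e2e1 = -e1e2:
Scalar part s = (-1)*2 + 3*3 = -2 + 9 = 7
Bivector part b = (-1)*3 - 3*2 = -3 - 6 = -9
uv = 7 - 9*e12


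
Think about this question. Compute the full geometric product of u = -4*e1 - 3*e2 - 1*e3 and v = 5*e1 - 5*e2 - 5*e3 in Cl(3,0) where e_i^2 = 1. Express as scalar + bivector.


In Cl(3,0): e_i^2 = 1, e_ie_j = -e_je_i for i != j.
Scalar part = u . v = (-4)*5 + (-3)*(-5) + (-1)*(-5)
= -20 + 15 + 5 = 0
e12 coeff = (-4)*(-5) - (-3)*5 = 20 - (-15) = 35
e13 coeff = (-4)*(-5) - (-1)*5 = 20 - (-5) = 25
e23 coeff = (-3)*(-5) - (-1)*(-5) = 15 - 5 = 10
uv = 0 + 35*e12 + 25*e13 + 10*e23


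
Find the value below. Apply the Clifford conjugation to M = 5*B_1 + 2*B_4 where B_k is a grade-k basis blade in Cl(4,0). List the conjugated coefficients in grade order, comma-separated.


Clifford conjugate sign for grade k: (-1)^(k(k+1)/2)
Grade 1: (-1)^(1*2/2) = (-1)^1 = -1, coeff 5 -> -5
Grade 4: (-1)^(4*5/2) = (-1)^10 = 1, coeff 2 -> 2
Conjugated coefficients: -5, 2


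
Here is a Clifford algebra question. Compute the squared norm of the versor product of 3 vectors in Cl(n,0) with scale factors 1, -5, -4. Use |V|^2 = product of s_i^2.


Each vector v_i has |v_i|^2 = s_i^2
Squared scales: 1^2 = 1, (-5)^2 = 25, (-4)^2 = 16
|V|^2 = 1 * 25 * 16
= 400


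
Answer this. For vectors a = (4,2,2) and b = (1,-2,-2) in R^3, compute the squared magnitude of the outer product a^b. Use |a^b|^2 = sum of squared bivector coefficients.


a wedge b = (a1*b2 - a2*b1)*e12 + (a1*b3 - a3*b1)*e13 + (a2*b3 - a3*b2)*e23
e12 coeff: 4*(-2) - 2*1 = -8 - 2 = -10
e13 coeff: 4*(-2) - 2*1 = -8 - 2 = -10
e23 coeff: 2*(-2) - 2*(-2) = -4 - (-4) = 0
|a wedge b|^2 = (-10)^2 + (-10)^2 + 0^2
= 100 + 100 + 0
= 200


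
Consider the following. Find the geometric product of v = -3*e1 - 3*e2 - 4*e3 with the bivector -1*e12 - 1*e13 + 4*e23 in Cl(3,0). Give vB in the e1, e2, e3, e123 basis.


vB has grade-1 (vector) and grade-3 (trivector) parts: vB = (v _| B) + (v ^ B).
Vector part <vB>_1:
  e1: -v2*b12 - v3*b13 = -(-3)*(-1) - (-4)*(-1) = -7
  e2: v1*b12 - v3*b23 = (-3)*(-1) - (-4)*(4) = 19
  e3: v1*b13 + v2*b23 = (-3)*(-1) + (-3)*(4) = -9
Trivector part <vB>_3:
  e123: v1*b23 - v2*b13 + v3*b12 = (-3)*(4) - (-3)*(-1) + (-4)*(-1) = -11
vB = -7*e1 + 19*e2 - 9*e3 - 11*e123


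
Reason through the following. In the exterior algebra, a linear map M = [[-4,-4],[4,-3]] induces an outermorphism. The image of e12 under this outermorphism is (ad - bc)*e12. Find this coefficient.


The outermorphism of a linear map f sends e1^e2 to f(e1)^f(e2).
f(e1) = -4*e1 + 4*e2
f(e2) = -4*e1 - 3*e2
f(e1) ^ f(e2) = (-4*e1 + 4*e2) ^ (-4*e1 - 3*e2)
= (-4)*(-3)*e12 + 4*(-4)*e21
= (12 - (-16))*e12
= 28*e12
Coefficient = 28


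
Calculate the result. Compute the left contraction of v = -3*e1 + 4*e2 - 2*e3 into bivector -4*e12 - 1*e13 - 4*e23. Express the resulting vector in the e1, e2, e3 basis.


Left contraction v _| B = <vB>_1 (grade-1 part of the geometric product vB).
Using e1_|e12 = e2, e2_|e12 = -e1, e1_|e13 = e3, e3_|e13 = -e1, e2_|e23 = e3, e3_|e23 = -e2:
e1 coeff: -v2*b12 - v3*b13 = -(4)*(-4) - (-2)*(-1) = 14
e2 coeff: v1*b12 - v3*b23 = (-3)*(-4) - (-2)*(-4) = 4
e3 coeff: v1*b13 + v2*b23 = (-3)*(-1) + (4)*(-4) = -13
v _| B = 14*e1 + 4*e2 - 13*e3


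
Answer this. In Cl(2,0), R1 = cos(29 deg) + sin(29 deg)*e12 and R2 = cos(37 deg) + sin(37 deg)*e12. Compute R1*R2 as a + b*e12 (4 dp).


Same-plane rotors commute and their half-angles add:
R1*R2 = cos(a1 + a2) + sin(a1 + a2)*e12.
a1 + a2 = 29 + 37 = 66 deg
cos(66 deg) = 0.4067
sin(66 deg) = 0.9135
R1*R2 = 0.4067 + 0.9135*e12


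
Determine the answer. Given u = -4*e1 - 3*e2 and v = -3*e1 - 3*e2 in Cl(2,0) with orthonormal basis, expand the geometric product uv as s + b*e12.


Expand: (-4*e1 - 3*e2)(-3*e1 - 3*e2)
= (-4)*(-3)*e1e1 + (-4)*(-3)*e1e2 + (-3)*(-3)*e2e1 + (-3)*(-3)*e2e2
Using e1^2 = e2^2 = 1, e2e1 = -e1e2:
Scalar part s = (-4)*(-3) + (-3)*(-3) = 12 + 9 = 21
Bivector part b = (-4)*(-3) - (-3)*(-3) = 12 - 9 = 3
uv = 21 + 3*e12


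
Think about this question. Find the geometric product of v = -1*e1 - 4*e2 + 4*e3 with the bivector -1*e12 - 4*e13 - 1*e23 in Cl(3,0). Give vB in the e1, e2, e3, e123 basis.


vB has grade-1 (vector) and grade-3 (trivector) parts: vB = (v _| B) + (v ^ B).
Vector part <vB>_1:
  e1: -v2*b12 - v3*b13 = -(-4)*(-1) - (4)*(-4) = 12
  e2: v1*b12 - v3*b23 = (-1)*(-1) - (4)*(-1) = 5
  e3: v1*b13 + v2*b23 = (-1)*(-4) + (-4)*(-1) = 8
Trivector part <vB>_3:
  e123: v1*b23 - v2*b13 + v3*b12 = (-1)*(-1) - (-4)*(-4) + (4)*(-1) = -19
vB = 12*e1 + 5*e2 + 8*e3 - 19*e123


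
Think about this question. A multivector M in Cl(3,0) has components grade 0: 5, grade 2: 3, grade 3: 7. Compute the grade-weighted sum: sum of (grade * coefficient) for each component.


Grade-weighted sum = sum of grade_k * coefficient_k
0*5 = 0
2*3 = 6
3*7 = 21
Total = 0 + 6 + 21 = 27


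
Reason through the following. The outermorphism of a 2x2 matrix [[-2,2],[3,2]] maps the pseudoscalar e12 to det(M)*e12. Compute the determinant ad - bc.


The outermorphism of a linear map f sends e1^e2 to f(e1)^f(e2).
f(e1) = -2*e1 + 3*e2
f(e2) = 2*e1 + 2*e2
f(e1) ^ f(e2) = (-2*e1 + 3*e2) ^ (2*e1 + 2*e2)
= (-2)*2*e12 + 3*2*e21
= (-4 - 6)*e12
= -10*e12
Coefficient = -10


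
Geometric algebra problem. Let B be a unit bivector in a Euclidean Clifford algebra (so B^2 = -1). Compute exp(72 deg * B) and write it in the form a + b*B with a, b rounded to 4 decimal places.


For a unit bivector B with B^2 = -1, the exponential series gives
e^(theta*B) = cos(theta) + sin(theta)*B (the GA analogue of Euler's formula).
theta = 72 degrees = 1.256637 rad
cos(72 deg) = 0.3090
sin(72 deg) = 0.9511
exp(theta*B) = 0.3090 + 0.9511*B


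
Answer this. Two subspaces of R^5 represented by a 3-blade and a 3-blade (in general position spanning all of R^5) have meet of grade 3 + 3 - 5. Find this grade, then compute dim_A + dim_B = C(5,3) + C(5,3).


Meet grade = grade(A) + grade(B) - n
= 3 + 3 - 5 = 1
C(5,3) = 10
C(5,3) = 10
dim_A + dim_B = 10 + 10 = 20


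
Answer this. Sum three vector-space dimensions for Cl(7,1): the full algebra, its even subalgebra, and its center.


n = 7 + 1 = 8
Total dim = 2^8 = 256
Even subalgebra dim = 2^7 = 128
n is even, so center dim = 1
Sum = 256 + 128 + 1 = 385


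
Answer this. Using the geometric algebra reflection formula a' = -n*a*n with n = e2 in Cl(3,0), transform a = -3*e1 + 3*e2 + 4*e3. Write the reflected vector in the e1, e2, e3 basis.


Reflection formula: a' = -n*a*n, with n = e2 (unit vector, n^2 = 1).
For reflection through hyperplane perp to e2:
The component along e2 flips sign, others stay.
a = (-3, 3, 4)
a' = (-3, -3, 4)
a' = -3*e1 - 3*e2 + 4*e3


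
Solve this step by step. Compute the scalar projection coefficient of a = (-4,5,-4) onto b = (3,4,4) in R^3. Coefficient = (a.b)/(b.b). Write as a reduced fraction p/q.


Projection coefficient = (a . b) / (b . b)
a . b = (-4)*3 + 5*4 + (-4)*4
= -12 + 20 + (-16) = -8
b . b = 3^2 + 4^2 + 4^2
= 9 + 16 + 16 = 41
Coefficient = -8/41
In lowest terms: -8/41


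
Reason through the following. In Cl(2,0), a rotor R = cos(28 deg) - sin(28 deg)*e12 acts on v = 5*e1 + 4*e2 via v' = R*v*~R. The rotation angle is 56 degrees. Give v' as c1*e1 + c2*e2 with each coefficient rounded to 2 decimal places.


Rotor R = cos(28deg) - sin(28deg)*e12
Rotation angle theta = 2 * 28 = 56 degrees
v' = R*v*~R rotates v by theta.
cos(56deg) = 0.5592, sin(56deg) = 0.8290
v'_1 = 5*cos(56deg) - 4*sin(56deg)
= 5*0.5592 - 4*0.8290
= -0.52
v'_2 = 5*sin(56deg) + 4*cos(56deg)
= 5*0.8290 + 4*0.5592
= 6.38
v' = -0.52*e1 + 6.38*e2


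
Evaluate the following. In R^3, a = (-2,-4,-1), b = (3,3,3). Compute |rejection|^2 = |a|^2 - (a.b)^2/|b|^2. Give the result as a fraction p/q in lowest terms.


|a|^2 = (-2)^2 + (-4)^2 + (-1)^2 = 21
|b|^2 = 3^2 + 3^2 + 3^2 = 27
a . b = (-2)*3 + (-4)*3 + (-1)*3 = -21
(a.b)^2 = (-21)^2 = 441
|rej|^2 = 21 - 441/27
= (567 - 441)/27
= 126/27
In lowest terms: 14/3


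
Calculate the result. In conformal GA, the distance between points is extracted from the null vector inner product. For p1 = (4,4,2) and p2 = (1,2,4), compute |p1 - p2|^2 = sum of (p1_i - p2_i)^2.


p1 - p2 = (3, 2, -2)
|p1 - p2|^2 = 3^2 + 2^2 + (-2)^2
= 9 + 4 + 4
= 17
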